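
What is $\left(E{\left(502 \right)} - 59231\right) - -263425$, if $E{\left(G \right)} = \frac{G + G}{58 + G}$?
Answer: $\frac{28587411}{140} \approx 2.042 \cdot 10^{5}$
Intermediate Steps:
$E{\left(G \right)} = \frac{2 G}{58 + G}$
$\left(E{\left(502 \right)} - 59231\right) - -263425 = \left(2 \cdot 502 \frac{1}{58 + 502} - 59231\right) - -263425 = \left(2 \cdot 502 \cdot \frac{1}{560} - 59231\right) + 263425 = \left(\frac{251}{140} - 59231\right) + 263425 = - \frac{8292089}{140} + 263425 = \frac{28587411}{140}$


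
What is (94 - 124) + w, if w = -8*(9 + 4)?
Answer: -134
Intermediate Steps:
w = -104 (w = -8*13 = -104)
(94 - 124) + w = (94 - 124) - 104 = -30 - 104 = -134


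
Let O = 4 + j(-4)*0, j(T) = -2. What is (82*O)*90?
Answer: 29520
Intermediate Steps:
O = 4 (O = 4 - 2*0 = 4 + 0 = 4)
(82*O)*90 = (82*4)*90 = 328*90 = 29520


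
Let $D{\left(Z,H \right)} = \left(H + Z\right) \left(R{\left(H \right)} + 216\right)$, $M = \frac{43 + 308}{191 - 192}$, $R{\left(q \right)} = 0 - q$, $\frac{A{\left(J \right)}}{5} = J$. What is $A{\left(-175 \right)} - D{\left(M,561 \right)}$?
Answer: $71575$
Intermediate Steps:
$A{\left(J \right)} = 5 J$
$R{\left(q \right)} = - q$
$M = -351$ ($M = \frac{351}{-1} = 351 \left(-1\right) = -351$)
$D{\left(Z,H \right)} = \left(216 - H\right) \left(H + Z\right)$ ($D{\left(Z,H \right)} = \left(H + Z\right) \left(- H + 216\right) = \left(H + Z\right) \left(216 - H\right) = \left(216 - H\right) \left(H + Z\right)$)
$A{\left(-175 \right)} - D{\left(M,561 \right)} = 5 \left(-175\right) - \left(- 561^{2} + 216 \cdot 561 + 216 \left(-351\right) - 561 \left(-351\right)\right) = -875 - \left(\left(-1\right) 314721 + 121176 - 75816 + 196911\right) = -875 - \left(-314721 + 121176 - 75816 + 196911\right) = -875 - -72450 = -875 + 72450 = 71575$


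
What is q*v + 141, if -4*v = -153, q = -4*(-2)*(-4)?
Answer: -1083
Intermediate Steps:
q = -32 (q = 8*(-4) = -32)
v = 153/4 (v = -¼*(-153) = 153/4 ≈ 38.250)
q*v + 141 = -32*153/4 + 141 = -1224 + 141 = -1083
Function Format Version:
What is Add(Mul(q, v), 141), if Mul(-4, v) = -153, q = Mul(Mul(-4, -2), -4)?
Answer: -1083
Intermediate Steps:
q = -32 (q = Mul(8, -4) = -32)
v = Rational(153, 4) (v = Mul(Rational(-1, 4), -153) = Rational(153, 4) ≈ 38.250)
Add(Mul(q, v), 141) = Add(Mul(-32, Rational(153, 4)), 141) = Add(-1224, 141) = -1083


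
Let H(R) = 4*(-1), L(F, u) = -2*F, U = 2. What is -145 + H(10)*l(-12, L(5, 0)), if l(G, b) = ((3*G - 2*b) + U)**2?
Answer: -929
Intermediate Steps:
H(R) = -4
l(G, b) = (2 - 2*b + 3*G)**2 (l(G, b) = ((3*G - 2*b) + 2)**2 = ((-2*b + 3*G) + 2)**2 = (2 - 2*b + 3*G)**2)
-145 + H(10)*l(-12, L(5, 0)) = -145 - 4*(2 - (-4)*5 + 3*(-12))**2 = -145 - 4*(2 - 2*(-10) - 36)**2 = -145 - 4*(2 + 20 - 36)**2 = -145 - 4*(-14)**2 = -145 - 4*196 = -145 - 784 = -929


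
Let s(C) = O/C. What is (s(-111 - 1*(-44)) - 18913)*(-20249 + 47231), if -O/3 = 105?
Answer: -34182308592/67 ≈ -5.1018e+8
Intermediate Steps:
O = -315 (O = -3*105 = -315)
s(C) = -315/C
(s(-111 - 1*(-44)) - 18913)*(-20249 + 47231) = (-315/(-111 - 1*(-44)) - 18913)*(-20249 + 47231) = (-315/(-111 + 44) - 18913)*26982 = (-315/(-67) - 18913)*26982 = (-315*(-1/67) - 18913)*26982 = (315/67 - 18913)*26982 = -1266856/67*26982 = -34182308592/67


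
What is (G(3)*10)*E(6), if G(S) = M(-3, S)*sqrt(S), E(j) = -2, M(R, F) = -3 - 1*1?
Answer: 80*sqrt(3) ≈ 138.56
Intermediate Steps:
M(R, F) = -4 (M(R, F) = -3 - 1 = -4)
G(S) = -4*sqrt(S)
(G(3)*10)*E(6) = (-4*sqrt(3)*10)*(-2) = -40*sqrt(3)*(-2) = 80*sqrt(3)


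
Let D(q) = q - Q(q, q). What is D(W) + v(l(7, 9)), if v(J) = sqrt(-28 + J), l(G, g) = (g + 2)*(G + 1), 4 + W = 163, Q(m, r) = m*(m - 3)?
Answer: -24645 + 2*sqrt(15) ≈ -24637.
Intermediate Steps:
Q(m, r) = m*(-3 + m)
W = 159 (W = -4 + 163 = 159)
l(G, g) = (1 + G)*(2 + g) (l(G, g) = (2 + g)*(1 + G) = (1 + G)*(2 + g))
D(q) = q - q*(-3 + q)
D(W) + v(l(7, 9)) = 159*(4 - 1*159) + sqrt(-28 + (2 + 9 + 2*7 + 7*9)) = 159*(4 - 159) + sqrt(-28 + (2 + 9 + 14 + 63)) = 159*(-155) + sqrt(-28 + 88) = -24645 + sqrt(60) = -24645 + 2*sqrt(15)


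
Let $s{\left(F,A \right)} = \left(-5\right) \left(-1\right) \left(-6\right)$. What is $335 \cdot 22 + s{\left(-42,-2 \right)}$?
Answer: $7340$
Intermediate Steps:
$s{\left(F,A \right)} = -30$ ($s{\left(F,A \right)} = 5 \left(-6\right) = -30$)
$335 \cdot 22 + s{\left(-42,-2 \right)} = 335 \cdot 22 - 30 = 7370 - 30 = 7340$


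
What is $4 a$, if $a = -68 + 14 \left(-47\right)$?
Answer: $-2904$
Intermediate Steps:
$a = -726$ ($a = -68 - 658 = -726$)
$4 a = 4 \left(-726\right) = -2904$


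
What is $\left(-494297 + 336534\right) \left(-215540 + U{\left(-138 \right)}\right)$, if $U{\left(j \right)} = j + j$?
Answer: $34047779608$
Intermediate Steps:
$U{\left(j \right)} = 2 j$
$\left(-494297 + 336534\right) \left(-215540 + U{\left(-138 \right)}\right) = \left(-494297 + 336534\right) \left(-215540 + 2 \left(-138\right)\right) = - 157763 \left(-215540 - 276\right) = \left(-157763\right) \left(-215816\right) = 34047779608$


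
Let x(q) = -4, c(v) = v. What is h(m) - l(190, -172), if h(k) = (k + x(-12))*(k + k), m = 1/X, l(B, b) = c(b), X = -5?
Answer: 4342/25 ≈ 173.68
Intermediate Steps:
l(B, b) = b
m = -⅕ (m = 1/(-5) = -⅕ ≈ -0.20000)
h(k) = 2*k*(-4 + k) (h(k) = (k - 4)*(k + k) = (-4 + k)*(2*k) = 2*k*(-4 + k))
h(m) - l(190, -172) = 2*(-⅕)*(-4 - ⅕) - 1*(-172) = 2*(-⅕)*(-21/5) + 172 = 42/25 + 172 = 4342/25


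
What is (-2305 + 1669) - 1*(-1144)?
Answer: 508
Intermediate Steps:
(-2305 + 1669) - 1*(-1144) = -636 + 1144 = 508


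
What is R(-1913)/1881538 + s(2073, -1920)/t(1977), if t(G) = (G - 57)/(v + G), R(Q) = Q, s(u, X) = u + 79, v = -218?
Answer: 445144378939/225784560 ≈ 1971.5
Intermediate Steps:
s(u, X) = 79 + u
t(G) = (-57 + G)/(-218 + G) (t(G) = (G - 57)/(-218 + G) = (-57 + G)/(-218 + G))
R(-1913)/1881538 + s(2073, -1920)/t(1977) = -1913/1881538 + (79 + 2073)/(((-57 + 1977)/(-218 + 1977))) = -1913*1/1881538 + 2152/((1920/1759)) = -1913/1881538 + 2152/(((1/1759)*1920)) = -1913/1881538 + 2152/(1920/1759) = -1913/1881538 + 2152*(1759/1920) = -1913/1881538 + 473171/240 = 445144378939/225784560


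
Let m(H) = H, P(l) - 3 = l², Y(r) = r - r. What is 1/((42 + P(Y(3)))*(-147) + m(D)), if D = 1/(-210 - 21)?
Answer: -231/1528066 ≈ -0.00015117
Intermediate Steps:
Y(r) = 0
D = -1/231 (D = 1/(-231) = -1/231 ≈ -0.0043290)
P(l) = 3 + l²
1/((42 + P(Y(3)))*(-147) + m(D)) = 1/((42 + (3 + 0²))*(-147) - 1/231) = 1/((42 + (3 + 0))*(-147) - 1/231) = 1/((42 + 3)*(-147) - 1/231) = 1/(45*(-147) - 1/231) = 1/(-6615 - 1/231) = 1/(-1528066/231) = -231/1528066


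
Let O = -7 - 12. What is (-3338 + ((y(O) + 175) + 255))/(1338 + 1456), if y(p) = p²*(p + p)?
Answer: -8313/1397 ≈ -5.9506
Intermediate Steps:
O = -19
y(p) = 2*p³ (y(p) = p²*(2*p) = 2*p³)
(-3338 + ((y(O) + 175) + 255))/(1338 + 1456) = (-3338 + ((2*(-19)³ + 175) + 255))/(1338 + 1456) = (-3338 + ((2*(-6859) + 175) + 255))/2794 = (-3338 + ((-13718 + 175) + 255))*(1/2794) = (-3338 + (-13543 + 255))*(1/2794) = (-3338 - 13288)*(1/2794) = -16626*1/2794 = -8313/1397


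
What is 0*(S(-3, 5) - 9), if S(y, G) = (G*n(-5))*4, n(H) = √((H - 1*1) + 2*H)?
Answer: 0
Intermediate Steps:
n(H) = √(-1 + 3*H) (n(H) = √((H - 1) + 2*H) = √((-1 + H) + 2*H) = √(-1 + 3*H))
S(y, G) = 16*I*G (S(y, G) = (G*√(-1 + 3*(-5)))*4 = (G*√(-1 - 15))*4 = (G*√(-16))*4 = (G*(4*I))*4 = (4*I*G)*4 = 16*I*G)
0*(S(-3, 5) - 9) = 0*(16*I*5 - 9) = 0*(80*I - 9) = 0*(-9 + 80*I) = 0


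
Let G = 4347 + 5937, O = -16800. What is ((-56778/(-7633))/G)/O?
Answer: -9463/219793761600 ≈ -4.3054e-8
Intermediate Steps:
G = 10284
((-56778/(-7633))/G)/O = (-56778/(-7633)/10284)/(-16800) = (-56778*(-1/7633)*(1/10284))*(-1/16800) = ((56778/7633)*(1/10284))*(-1/16800) = (9463/13082962)*(-1/16800) = -9463/219793761600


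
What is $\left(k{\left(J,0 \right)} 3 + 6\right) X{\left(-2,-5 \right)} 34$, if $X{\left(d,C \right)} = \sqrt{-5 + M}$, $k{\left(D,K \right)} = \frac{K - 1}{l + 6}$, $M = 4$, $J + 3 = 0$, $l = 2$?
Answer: $\frac{765 i}{4} \approx 191.25 i$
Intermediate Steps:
$J = -3$ ($J = -3 + 0 = -3$)
$k{\left(D,K \right)} = - \frac{1}{8} + \frac{K}{8}$ ($k{\left(D,K \right)} = \frac{K - 1}{2 + 6} = \frac{-1 + K}{8} = \left(-1 + K\right) \frac{1}{8} = - \frac{1}{8} + \frac{K}{8}$)
$X{\left(d,C \right)} = i$ ($X{\left(d,C \right)} = \sqrt{-5 + 4} = \sqrt{-1} = i$)
$\left(k{\left(J,0 \right)} 3 + 6\right) X{\left(-2,-5 \right)} 34 = \left(\left(- \frac{1}{8} + \frac{1}{8} \cdot 0\right) 3 + 6\right) i 34 = \left(\left(- \frac{1}{8} + 0\right) 3 + 6\right) i 34 = \left(\left(- \frac{1}{8}\right) 3 + 6\right) i 34 = \left(- \frac{3}{8} + 6\right) i 34 = \frac{45 i}{8} \cdot 34 = \frac{765 i}{4}$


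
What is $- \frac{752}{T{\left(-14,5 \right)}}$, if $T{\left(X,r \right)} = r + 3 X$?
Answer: $\frac{752}{37} \approx 20.324$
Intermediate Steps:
$- \frac{752}{T{\left(-14,5 \right)}} = - \frac{752}{5 + 3 \left(-14\right)} = - \frac{752}{5 - 42} = - \frac{752}{-37} = \left(-752\right) \left(- \frac{1}{37}\right) = \frac{752}{37}$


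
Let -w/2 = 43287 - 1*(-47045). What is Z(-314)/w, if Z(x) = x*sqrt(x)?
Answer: 157*I*sqrt(314)/90332 ≈ 0.030798*I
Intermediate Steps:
Z(x) = x**(3/2)
w = -180664 (w = -2*(43287 - 1*(-47045)) = -2*(43287 + 47045) = -2*90332 = -180664)
Z(-314)/w = (-314)**(3/2)/(-180664) = -314*I*sqrt(314)*(-1/180664) = 157*I*sqrt(314)/90332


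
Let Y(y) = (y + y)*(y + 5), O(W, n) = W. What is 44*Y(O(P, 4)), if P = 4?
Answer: 3168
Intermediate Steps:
Y(y) = 2*y*(5 + y) (Y(y) = (2*y)*(5 + y) = 2*y*(5 + y))
44*Y(O(P, 4)) = 44*(2*4*(5 + 4)) = 44*(2*4*9) = 44*72 = 3168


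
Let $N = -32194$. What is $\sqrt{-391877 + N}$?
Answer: $3 i \sqrt{47119} \approx 651.21 i$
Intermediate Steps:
$\sqrt{-391877 + N} = \sqrt{-391877 - 32194} = \sqrt{-424071} = 3 i \sqrt{47119}$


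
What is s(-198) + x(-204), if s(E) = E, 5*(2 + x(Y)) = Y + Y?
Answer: -1408/5 ≈ -281.60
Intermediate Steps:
x(Y) = -2 + 2*Y/5 (x(Y) = -2 + (Y + Y)/5 = -2 + (2*Y)/5 = -2 + 2*Y/5)
s(-198) + x(-204) = -198 + (-2 + (⅖)*(-204)) = -198 + (-2 - 408/5) = -198 - 418/5 = -1408/5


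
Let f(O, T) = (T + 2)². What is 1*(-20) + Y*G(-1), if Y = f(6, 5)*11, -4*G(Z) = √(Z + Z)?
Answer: -20 - 539*I*√2/4 ≈ -20.0 - 190.57*I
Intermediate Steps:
f(O, T) = (2 + T)²
G(Z) = -√2*√Z/4 (G(Z) = -√(Z + Z)/4 = -√2*√Z/4)
Y = 539 (Y = (2 + 5)²*11 = 7²*11 = 49*11 = 539)
1*(-20) + Y*G(-1) = 1*(-20) + 539*(-√2*√(-1)/4) = -20 + 539*(-√2*I/4) = -20 + 539*(-I*√2/4) = -20 - 539*I*√2/4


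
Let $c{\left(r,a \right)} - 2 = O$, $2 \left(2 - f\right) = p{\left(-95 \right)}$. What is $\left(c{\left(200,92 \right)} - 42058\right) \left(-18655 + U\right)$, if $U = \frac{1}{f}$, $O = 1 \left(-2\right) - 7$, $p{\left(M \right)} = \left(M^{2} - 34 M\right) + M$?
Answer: $\frac{4769543852915}{6078} \approx 7.8472 \cdot 10^{8}$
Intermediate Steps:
$p{\left(M \right)} = M^{2} - 33 M$
$O = -9$ ($O = -2 - 7 = -9$)
$f = -6078$ ($f = 2 - \frac{\left(-95\right) \left(-33 - 95\right)}{2} = 2 - \frac{\left(-95\right) \left(-128\right)}{2} = 2 - 6080 = -6078$)
$c{\left(r,a \right)} = -7$ ($c{\left(r,a \right)} = 2 - 9 = -7$)
$U = - \frac{1}{6078}$ ($U = \frac{1}{-6078} = - \frac{1}{6078} \approx -0.00016453$)
$\left(c{\left(200,92 \right)} - 42058\right) \left(-18655 + U\right) = \left(-7 - 42058\right) \left(-18655 - \frac{1}{6078}\right) = \left(-42065\right) \left(- \frac{113385091}{6078}\right) = \frac{4769543852915}{6078}$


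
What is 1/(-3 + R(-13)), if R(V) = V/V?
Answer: -½ ≈ -0.50000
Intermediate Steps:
R(V) = 1
1/(-3 + R(-13)) = 1/(-3 + 1) = 1/(-2) = -½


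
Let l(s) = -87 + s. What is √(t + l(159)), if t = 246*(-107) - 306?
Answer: 2*I*√6639 ≈ 162.96*I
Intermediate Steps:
t = -26628 (t = -26322 - 306 = -26628)
√(t + l(159)) = √(-26628 + (-87 + 159)) = √(-26628 + 72) = √(-26556) = 2*I*√6639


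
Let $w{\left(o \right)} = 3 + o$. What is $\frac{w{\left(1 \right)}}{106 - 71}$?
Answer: $\frac{4}{35} \approx 0.11429$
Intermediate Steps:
$\frac{w{\left(1 \right)}}{106 - 71} = \frac{3 + 1}{106 - 71} = \frac{4}{35}$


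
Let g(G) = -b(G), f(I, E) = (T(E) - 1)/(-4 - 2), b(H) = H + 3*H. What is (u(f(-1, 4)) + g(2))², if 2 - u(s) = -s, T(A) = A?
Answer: 169/4 ≈ 42.250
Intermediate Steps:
b(H) = 4*H
f(I, E) = ⅙ - E/6 (f(I, E) = (E - 1)/(-4 - 2) = (-1 + E)/(-6) = (-1 + E)*(-⅙) = ⅙ - E/6)
g(G) = -4*G
u(s) = 2 + s (u(s) = 2 - (-1)*s = 2 + s)
(u(f(-1, 4)) + g(2))² = ((2 + (⅙ - ⅙*4)) - 4*2)² = ((2 + (⅙ - ⅔)) - 8)² = ((2 - ½) - 8)² = (3/2 - 8)² = (-13/2)² = 169/4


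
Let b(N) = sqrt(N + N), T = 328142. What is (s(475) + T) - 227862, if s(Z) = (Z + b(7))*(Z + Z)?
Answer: 551530 + 950*sqrt(14) ≈ 5.5509e+5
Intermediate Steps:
b(N) = sqrt(2)*sqrt(N) (b(N) = sqrt(2*N) = sqrt(2)*sqrt(N))
s(Z) = 2*Z*(Z + sqrt(14)) (s(Z) = (Z + sqrt(2)*sqrt(7))*(Z + Z) = (Z + sqrt(14))*(2*Z) = 2*Z*(Z + sqrt(14)))
(s(475) + T) - 227862 = (2*475*(475 + sqrt(14)) + 328142) - 227862 = ((451250 + 950*sqrt(14)) + 328142) - 227862 = (779392 + 950*sqrt(14)) - 227862 = 551530 + 950*sqrt(14)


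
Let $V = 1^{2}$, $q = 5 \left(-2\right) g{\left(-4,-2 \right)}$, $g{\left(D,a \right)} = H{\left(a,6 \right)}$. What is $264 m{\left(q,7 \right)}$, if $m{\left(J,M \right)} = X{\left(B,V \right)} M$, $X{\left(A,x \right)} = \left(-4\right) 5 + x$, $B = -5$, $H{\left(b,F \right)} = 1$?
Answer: $-35112$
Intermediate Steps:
$g{\left(D,a \right)} = 1$
$q = -10$ ($q = 5 \left(-2\right) 1 = \left(-10\right) 1 = -10$)
$V = 1$
$X{\left(A,x \right)} = -20 + x$
$m{\left(J,M \right)} = - 19 M$ ($m{\left(J,M \right)} = \left(-20 + 1\right) M = - 19 M$)
$264 m{\left(q,7 \right)} = 264 \left(\left(-19\right) 7\right) = 264 \left(-133\right) = -35112$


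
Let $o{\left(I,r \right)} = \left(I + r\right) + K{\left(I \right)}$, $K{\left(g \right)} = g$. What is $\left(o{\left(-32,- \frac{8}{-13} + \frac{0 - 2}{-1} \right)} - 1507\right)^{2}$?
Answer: $\frac{415711321}{169} \approx 2.4598 \cdot 10^{6}$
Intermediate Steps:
$o{\left(I,r \right)} = r + 2 I$ ($o{\left(I,r \right)} = \left(I + r\right) + I = r + 2 I$)
$\left(o{\left(-32,- \frac{8}{-13} + \frac{0 - 2}{-1} \right)} - 1507\right)^{2} = \left(\left(\left(- \frac{8}{-13} + \frac{0 - 2}{-1}\right) + 2 \left(-32\right)\right) - 1507\right)^{2} = \left(\left(\left(\left(-8\right) \left(- \frac{1}{13}\right) + \left(0 - 2\right) \left(-1\right)\right) - 64\right) - 1507\right)^{2} = \left(\left(\left(\frac{8}{13} - -2\right) - 64\right) - 1507\right)^{2} = \left(\left(\left(\frac{8}{13} + 2\right) - 64\right) - 1507\right)^{2} = \left(\left(\frac{34}{13} - 64\right) - 1507\right)^{2} = \left(- \frac{798}{13} - 1507\right)^{2} = \left(- \frac{20389}{13}\right)^{2} = \frac{415711321}{169}$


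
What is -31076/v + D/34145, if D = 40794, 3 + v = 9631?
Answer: -167081347/82187015 ≈ -2.0329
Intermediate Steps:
v = 9628 (v = -3 + 9631 = 9628)
-31076/v + D/34145 = -31076/9628 + 40794/34145 = -31076*1/9628 + 40794*(1/34145) = -7769/2407 + 40794/34145 = -167081347/82187015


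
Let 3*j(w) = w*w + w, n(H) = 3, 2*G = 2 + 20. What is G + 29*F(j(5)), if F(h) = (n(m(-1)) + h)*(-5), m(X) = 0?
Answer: -1874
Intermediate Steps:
G = 11 (G = (2 + 20)/2 = (½)*22 = 11)
j(w) = w/3 + w²/3 (j(w) = (w*w + w)/3 = (w² + w)/3 = (w + w²)/3 = w/3 + w²/3)
F(h) = -15 - 5*h (F(h) = (3 + h)*(-5) = -15 - 5*h)
G + 29*F(j(5)) = 11 + 29*(-15 - 5*5*(1 + 5)/3) = 11 + 29*(-15 - 5*5*6/3) = 11 + 29*(-15 - 5*10) = 11 + 29*(-15 - 50) = 11 + 29*(-65) = 11 - 1885 = -1874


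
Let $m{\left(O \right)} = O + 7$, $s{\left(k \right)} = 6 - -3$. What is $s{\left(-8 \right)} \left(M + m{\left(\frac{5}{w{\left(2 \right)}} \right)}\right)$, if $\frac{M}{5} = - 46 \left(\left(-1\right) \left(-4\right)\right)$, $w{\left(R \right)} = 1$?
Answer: $-8172$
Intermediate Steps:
$s{\left(k \right)} = 9$ ($s{\left(k \right)} = 6 + 3 = 9$)
$m{\left(O \right)} = 7 + O$
$M = -920$ ($M = 5 \left(- 46 \left(\left(-1\right) \left(-4\right)\right)\right) = 5 \left(\left(-46\right) 4\right) = 5 \left(-184\right) = -920$)
$s{\left(-8 \right)} \left(M + m{\left(\frac{5}{w{\left(2 \right)}} \right)}\right) = 9 \left(-920 + \left(7 + \frac{5}{1}\right)\right) = 9 \left(-920 + \left(7 + 5 \cdot 1\right)\right) = 9 \left(-920 + \left(7 + 5\right)\right) = 9 \left(-920 + 12\right) = 9 \left(-908\right) = -8172$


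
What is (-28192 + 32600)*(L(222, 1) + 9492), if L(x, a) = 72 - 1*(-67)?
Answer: 42453448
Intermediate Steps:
L(x, a) = 139 (L(x, a) = 72 + 67 = 139)
(-28192 + 32600)*(L(222, 1) + 9492) = (-28192 + 32600)*(139 + 9492) = 4408*9631 = 42453448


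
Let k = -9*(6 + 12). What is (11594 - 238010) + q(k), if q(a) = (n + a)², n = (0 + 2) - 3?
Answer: -199847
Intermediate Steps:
n = -1 (n = 2 - 3 = -1)
k = -162 (k = -9*18 = -162)
q(a) = (-1 + a)²
(11594 - 238010) + q(k) = (11594 - 238010) + (-1 - 162)² = -226416 + (-163)² = -226416 + 26569 = -199847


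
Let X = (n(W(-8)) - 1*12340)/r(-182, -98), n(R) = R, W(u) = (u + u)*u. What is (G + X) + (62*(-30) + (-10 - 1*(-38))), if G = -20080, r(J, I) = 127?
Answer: -2795036/127 ≈ -22008.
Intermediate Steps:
W(u) = 2*u² (W(u) = (2*u)*u = 2*u²)
X = -12212/127 (X = (2*(-8)² - 1*12340)/127 = (2*64 - 12340)*(1/127) = (128 - 12340)*(1/127) = -12212*1/127 = -12212/127 ≈ -96.157)
(G + X) + (62*(-30) + (-10 - 1*(-38))) = (-20080 - 12212/127) + (62*(-30) + (-10 - 1*(-38))) = -2562372/127 + (-1860 + (-10 + 38)) = -2562372/127 + (-1860 + 28) = -2562372/127 - 1832 = -2795036/127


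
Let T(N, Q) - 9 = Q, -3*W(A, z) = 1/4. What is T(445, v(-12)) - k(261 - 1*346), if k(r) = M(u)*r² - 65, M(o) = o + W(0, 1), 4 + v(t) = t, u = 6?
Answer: -512279/12 ≈ -42690.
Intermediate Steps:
v(t) = -4 + t
W(A, z) = -1/12 (W(A, z) = -⅓/4 = -⅓*¼ = -1/12)
T(N, Q) = 9 + Q
M(o) = -1/12 + o (M(o) = o - 1/12 = -1/12 + o)
k(r) = -65 + 71*r²/12 (k(r) = (-1/12 + 6)*r² - 65 = 71*r²/12 - 65 = -65 + 71*r²/12)
T(445, v(-12)) - k(261 - 1*346) = (9 + (-4 - 12)) - (-65 + 71*(261 - 1*346)²/12) = (9 - 16) - (-65 + 71*(261 - 346)²/12) = -7 - (-65 + (71/12)*(-85)²) = -7 - (-65 + (71/12)*7225) = -7 - (-65 + 512975/12) = -7 - 1*512195/12 = -7 - 512195/12 = -512279/12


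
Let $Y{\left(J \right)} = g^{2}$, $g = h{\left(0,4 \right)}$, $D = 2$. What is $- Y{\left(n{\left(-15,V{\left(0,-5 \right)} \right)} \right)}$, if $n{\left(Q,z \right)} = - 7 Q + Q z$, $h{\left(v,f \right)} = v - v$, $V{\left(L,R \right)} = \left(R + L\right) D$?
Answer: $0$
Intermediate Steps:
$V{\left(L,R \right)} = 2 L + 2 R$ ($V{\left(L,R \right)} = \left(R + L\right) 2 = \left(L + R\right) 2 = 2 L + 2 R$)
$h{\left(v,f \right)} = 0$
$g = 0$
$Y{\left(J \right)} = 0$ ($Y{\left(J \right)} = 0^{2} = 0$)
$- Y{\left(n{\left(-15,V{\left(0,-5 \right)} \right)} \right)} = \left(-1\right) 0 = 0$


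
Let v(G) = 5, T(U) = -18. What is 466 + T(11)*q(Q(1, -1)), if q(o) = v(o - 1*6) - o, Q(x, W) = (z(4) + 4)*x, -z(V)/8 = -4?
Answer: 1024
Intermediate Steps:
z(V) = 32 (z(V) = -8*(-4) = 32)
Q(x, W) = 36*x (Q(x, W) = (32 + 4)*x = 36*x)
q(o) = 5 - o
466 + T(11)*q(Q(1, -1)) = 466 - 18*(5 - 36) = 466 - 18*(-31) = 466 + 558 = 1024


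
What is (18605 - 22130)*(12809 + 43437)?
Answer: -198267150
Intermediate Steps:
(18605 - 22130)*(12809 + 43437) = -3525*56246 = -198267150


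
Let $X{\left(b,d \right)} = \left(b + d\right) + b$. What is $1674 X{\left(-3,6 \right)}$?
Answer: $0$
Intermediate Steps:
$X{\left(b,d \right)} = d + 2 b$
$1674 X{\left(-3,6 \right)} = 1674 \left(6 + 2 \left(-3\right)\right) = 1674 \left(6 - 6\right) = 1674 \cdot 0 = 0$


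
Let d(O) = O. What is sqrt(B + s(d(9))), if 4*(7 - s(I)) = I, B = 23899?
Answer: sqrt(95615)/2 ≈ 154.61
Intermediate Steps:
s(I) = 7 - I/4
sqrt(B + s(d(9))) = sqrt(23899 + (7 - 1/4*9)) = sqrt(23899 + (7 - 9/4)) = sqrt(23899 + 19/4) = sqrt(95615/4) = sqrt(95615)/2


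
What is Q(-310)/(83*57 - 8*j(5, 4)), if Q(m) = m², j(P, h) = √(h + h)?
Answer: 454649100/22381849 + 1537600*√2/22381849 ≈ 20.410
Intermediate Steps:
j(P, h) = √2*√h (j(P, h) = √(2*h) = √2*√h)
Q(-310)/(83*57 - 8*j(5, 4)) = (-310)²/(83*57 - 8*√2*√4) = 96100/(4731 - 8*√2*2) = 96100/(4731 - 16*√2)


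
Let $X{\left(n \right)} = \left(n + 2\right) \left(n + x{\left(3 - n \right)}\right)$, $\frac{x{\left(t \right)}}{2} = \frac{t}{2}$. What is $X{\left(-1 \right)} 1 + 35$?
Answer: $38$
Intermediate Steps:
$x{\left(t \right)} = t$ ($x{\left(t \right)} = 2 \frac{t}{2} = t$)
$X{\left(n \right)} = 6 + 3 n$ ($X{\left(n \right)} = \left(n + 2\right) \left(n - \left(-3 + n\right)\right) = \left(2 + n\right) 3 = 6 + 3 n$)
$X{\left(-1 \right)} 1 + 35 = \left(6 + 3 \left(-1\right)\right) 1 + 35 = \left(6 - 3\right) 1 + 35 = 3 \cdot 1 + 35 = 3 + 35 = 38$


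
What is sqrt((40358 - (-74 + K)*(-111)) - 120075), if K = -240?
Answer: I*sqrt(114571) ≈ 338.48*I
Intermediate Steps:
sqrt((40358 - (-74 + K)*(-111)) - 120075) = sqrt((40358 - (-74 - 240)*(-111)) - 120075) = sqrt((40358 - (-314)*(-111)) - 120075) = sqrt((40358 - 1*34854) - 120075) = sqrt((40358 - 34854) - 120075) = sqrt(5504 - 120075) = sqrt(-114571) = I*sqrt(114571)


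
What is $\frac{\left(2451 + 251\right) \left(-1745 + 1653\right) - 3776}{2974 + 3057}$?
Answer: $- \frac{252360}{6031} \approx -41.844$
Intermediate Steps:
$\frac{\left(2451 + 251\right) \left(-1745 + 1653\right) - 3776}{2974 + 3057} = \frac{2702 \left(-92\right) - 3776}{6031} = \left(-248584 - 3776\right) \frac{1}{6031} = \left(-252360\right) \frac{1}{6031} = - \frac{252360}{6031}$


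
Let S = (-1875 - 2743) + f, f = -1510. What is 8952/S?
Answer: -1119/766 ≈ -1.4608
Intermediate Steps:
S = -6128 (S = (-1875 - 2743) - 1510 = -4618 - 1510 = -6128)
8952/S = 8952/(-6128) = 8952*(-1/6128) = -1119/766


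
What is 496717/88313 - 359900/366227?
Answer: 150127328059/32342605051 ≈ 4.6418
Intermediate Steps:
496717/88313 - 359900/366227 = 150127328059/32342605051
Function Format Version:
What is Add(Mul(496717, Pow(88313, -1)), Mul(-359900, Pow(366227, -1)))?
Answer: Rational(150127328059, 32342605051) ≈ 4.6418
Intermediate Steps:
Add(Mul(496717, Pow(88313, -1)), Mul(-359900, Pow(366227, -1))) = Add(Mul(496717, Rational(1, 88313)), Mul(-359900, Rational(1, 366227))) = Add(Rational(496717, 88313), Rational(-359900, 366227)) = Rational(150127328059, 32342605051)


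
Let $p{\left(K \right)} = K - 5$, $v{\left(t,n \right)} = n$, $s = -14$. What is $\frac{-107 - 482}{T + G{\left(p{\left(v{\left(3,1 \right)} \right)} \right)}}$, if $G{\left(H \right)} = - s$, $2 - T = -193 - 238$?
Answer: $- \frac{589}{447} \approx -1.3177$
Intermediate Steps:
$T = 433$ ($T = 2 - \left(-193 - 238\right) = 2 - -431 = 2 + 431 = 433$)
$p{\left(K \right)} = -5 + K$
$G{\left(H \right)} = 14$ ($G{\left(H \right)} = \left(-1\right) \left(-14\right) = 14$)
$\frac{-107 - 482}{T + G{\left(p{\left(v{\left(3,1 \right)} \right)} \right)}} = \frac{-107 - 482}{433 + 14} = - \frac{589}{447}$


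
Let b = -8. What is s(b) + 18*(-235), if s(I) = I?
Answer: -4238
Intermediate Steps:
s(b) + 18*(-235) = -8 + 18*(-235) = -8 - 4230 = -4238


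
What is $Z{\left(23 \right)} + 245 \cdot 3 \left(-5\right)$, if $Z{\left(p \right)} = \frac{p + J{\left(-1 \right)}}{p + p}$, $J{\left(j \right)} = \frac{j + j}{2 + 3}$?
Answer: $- \frac{845137}{230} \approx -3674.5$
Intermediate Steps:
$J{\left(j \right)} = \frac{2 j}{5}$
$Z{\left(p \right)} = \frac{- \frac{2}{5} + p}{2 p}$ ($Z{\left(p \right)} = \frac{p + \frac{2}{5} \left(-1\right)}{p + p} = \frac{p - \frac{2}{5}}{2 p} = \left(- \frac{2}{5} + p\right) \frac{1}{2 p} = \frac{- \frac{2}{5} + p}{2 p}$)
$Z{\left(23 \right)} + 245 \cdot 3 \left(-5\right) = \frac{-2 + 5 \cdot 23}{10 \cdot 23} + 245 \cdot 3 \left(-5\right) = \frac{1}{10} \cdot \frac{1}{23} \left(-2 + 115\right) + 245 \left(-15\right) = \frac{1}{10} \cdot \frac{1}{23} \cdot 113 - 3675 = \frac{113}{230} - 3675 = - \frac{845137}{230}$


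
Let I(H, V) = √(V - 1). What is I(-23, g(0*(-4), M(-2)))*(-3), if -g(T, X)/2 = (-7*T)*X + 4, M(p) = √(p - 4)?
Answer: -9*I ≈ -9.0*I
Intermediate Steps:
M(p) = √(-4 + p)
g(T, X) = -8 + 14*T*X (g(T, X) = -2*((-7*T)*X + 4) = -2*(-7*T*X + 4) = -2*(4 - 7*T*X) = -8 + 14*T*X)
I(H, V) = √(-1 + V)
I(-23, g(0*(-4), M(-2)))*(-3) = √(-1 + (-8 + 14*(0*(-4))*√(-4 - 2)))*(-3) = √(-1 + (-8 + 14*0*√(-6)))*(-3) = √(-1 + (-8 + 14*0*(I*√6)))*(-3) = √(-1 + (-8 + 0))*(-3) = √(-1 - 8)*(-3) = √(-9)*(-3) = (3*I)*(-3) = -9*I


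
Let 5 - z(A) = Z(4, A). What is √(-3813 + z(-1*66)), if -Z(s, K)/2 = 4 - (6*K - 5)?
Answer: I*√2998 ≈ 54.754*I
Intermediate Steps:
Z(s, K) = -18 + 12*K (Z(s, K) = -2*(4 - (6*K - 5)) = -2*(4 - (-5 + 6*K)) = -2*(4 + (5 - 6*K)) = -2*(9 - 6*K) = -18 + 12*K)
z(A) = 23 - 12*A (z(A) = 5 - (-18 + 12*A) = 5 + (18 - 12*A) = 23 - 12*A)
√(-3813 + z(-1*66)) = √(-3813 + (23 - (-12)*66)) = √(-3813 + (23 - 12*(-66))) = √(-3813 + (23 + 792)) = √(-3813 + 815) = √(-2998) = I*√2998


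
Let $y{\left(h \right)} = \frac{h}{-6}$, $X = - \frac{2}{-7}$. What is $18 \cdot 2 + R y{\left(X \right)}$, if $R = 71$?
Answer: $\frac{685}{21} \approx 32.619$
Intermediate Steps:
$X = \frac{2}{7}$ ($X = \left(-2\right) \left(- \frac{1}{7}\right) = \frac{2}{7} \approx 0.28571$)
$y{\left(h \right)} = - \frac{h}{6}$ ($y{\left(h \right)} = h \left(- \frac{1}{6}\right) = - \frac{h}{6}$)
$18 \cdot 2 + R y{\left(X \right)} = 18 \cdot 2 + 71 \left(\left(- \frac{1}{6}\right) \frac{2}{7}\right) = 36 + 71 \left(- \frac{1}{21}\right) = 36 - \frac{71}{21} = \frac{685}{21}$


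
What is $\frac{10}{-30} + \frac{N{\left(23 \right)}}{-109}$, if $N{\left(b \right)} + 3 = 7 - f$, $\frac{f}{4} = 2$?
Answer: $- \frac{97}{327} \approx -0.29664$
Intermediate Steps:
$f = 8$ ($f = 4 \cdot 2 = 8$)
$N{\left(b \right)} = -4$ ($N{\left(b \right)} = -3 + \left(7 - 8\right) = -3 - 1 = -4$)
$\frac{10}{-30} + \frac{N{\left(23 \right)}}{-109} = \frac{10}{-30} - \frac{4}{-109} = 10 \left(- \frac{1}{30}\right) - - \frac{4}{109} = - \frac{1}{3} + \frac{4}{109} = - \frac{97}{327}$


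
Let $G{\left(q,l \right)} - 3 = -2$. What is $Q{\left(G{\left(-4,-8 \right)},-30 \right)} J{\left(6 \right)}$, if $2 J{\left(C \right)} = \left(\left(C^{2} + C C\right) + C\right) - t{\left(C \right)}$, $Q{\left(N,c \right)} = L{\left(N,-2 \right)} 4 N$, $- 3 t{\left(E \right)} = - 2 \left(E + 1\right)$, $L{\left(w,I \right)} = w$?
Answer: $\frac{440}{3} \approx 146.67$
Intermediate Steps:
$G{\left(q,l \right)} = 1$ ($G{\left(q,l \right)} = 3 - 2 = 1$)
$t{\left(E \right)} = \frac{2}{3} + \frac{2 E}{3}$ ($t{\left(E \right)} = - \frac{\left(-2\right) \left(E + 1\right)}{3} = - \frac{\left(-2\right) \left(1 + E\right)}{3} = - \frac{-2 - 2 E}{3} = \frac{2}{3} + \frac{2 E}{3}$)
$Q{\left(N,c \right)} = 4 N^{2}$ ($Q{\left(N,c \right)} = N 4 N = 4 N N = 4 N^{2}$)
$J{\left(C \right)} = - \frac{1}{3} + C^{2} + \frac{C}{6}$ ($J{\left(C \right)} = \frac{\left(\left(C^{2} + C C\right) + C\right) - \left(\frac{2}{3} + \frac{2 C}{3}\right)}{2} = \frac{\left(\left(C^{2} + C^{2}\right) + C\right) - \left(\frac{2}{3} + \frac{2 C}{3}\right)}{2} = \frac{\left(2 C^{2} + C\right) - \left(\frac{2}{3} + \frac{2 C}{3}\right)}{2} = \frac{\left(C + 2 C^{2}\right) - \left(\frac{2}{3} + \frac{2 C}{3}\right)}{2} = \frac{- \frac{2}{3} + 2 C^{2} + \frac{C}{3}}{2} = - \frac{1}{3} + C^{2} + \frac{C}{6}$)
$Q{\left(G{\left(-4,-8 \right)},-30 \right)} J{\left(6 \right)} = 4 \cdot 1^{2} \left(- \frac{1}{3} + 6^{2} + \frac{1}{6} \cdot 6\right) = 4 \cdot 1 \left(- \frac{1}{3} + 36 + 1\right) = 4 \cdot \frac{110}{3} = \frac{440}{3}$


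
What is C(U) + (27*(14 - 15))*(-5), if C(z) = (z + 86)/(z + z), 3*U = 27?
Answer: 2525/18 ≈ 140.28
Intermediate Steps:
U = 9 (U = (1/3)*27 = 9)
C(z) = (86 + z)/(2*z) (C(z) = (86 + z)/((2*z)) = (86 + z)*(1/(2*z)) = (86 + z)/(2*z))
C(U) + (27*(14 - 15))*(-5) = (1/2)*(86 + 9)/9 + (27*(14 - 15))*(-5) = (1/2)*(1/9)*95 + (27*(-1))*(-5) = 95/18 - 27*(-5) = 95/18 + 135 = 2525/18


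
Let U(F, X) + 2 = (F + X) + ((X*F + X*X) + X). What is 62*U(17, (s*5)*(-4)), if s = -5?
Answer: 738730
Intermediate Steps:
U(F, X) = -2 + F + X² + 2*X + F*X (U(F, X) = -2 + ((F + X) + ((X*F + X*X) + X)) = -2 + ((F + X) + ((F*X + X²) + X)) = -2 + ((F + X) + ((X² + F*X) + X)) = -2 + ((F + X) + (X + X² + F*X)) = -2 + (F + X² + 2*X + F*X) = -2 + F + X² + 2*X + F*X)
62*U(17, (s*5)*(-4)) = 62*(-2 + 17 + (-5*5*(-4))² + 2*(-5*5*(-4)) + 17*(-5*5*(-4))) = 62*(-2 + 17 + (-25*(-4))² + 2*(-25*(-4)) + 17*(-25*(-4))) = 62*(-2 + 17 + 100² + 2*100 + 17*100) = 62*(-2 + 17 + 10000 + 200 + 1700) = 62*11915 = 738730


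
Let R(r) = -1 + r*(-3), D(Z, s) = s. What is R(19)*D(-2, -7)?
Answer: 406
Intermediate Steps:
R(r) = -1 - 3*r
R(19)*D(-2, -7) = (-1 - 3*19)*(-7) = (-1 - 57)*(-7) = -58*(-7) = 406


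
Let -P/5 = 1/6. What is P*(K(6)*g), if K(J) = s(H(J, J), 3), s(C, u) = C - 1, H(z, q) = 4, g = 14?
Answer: -35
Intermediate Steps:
s(C, u) = -1 + C
K(J) = 3 (K(J) = -1 + 4 = 3)
P = -5/6 ≈ -0.83333
P*(K(6)*g) = -5*14/2 = -5/6*42 = -35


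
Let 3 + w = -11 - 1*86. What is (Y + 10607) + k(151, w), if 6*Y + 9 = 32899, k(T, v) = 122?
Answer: 48632/3 ≈ 16211.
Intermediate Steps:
w = -100 (w = -3 + (-11 - 1*86) = -3 + (-11 - 86) = -3 - 97 = -100)
Y = 16445/3 (Y = -3/2 + (1/6)*32899 = -3/2 + 32899/6 = 16445/3 ≈ 5481.7)
(Y + 10607) + k(151, w) = (16445/3 + 10607) + 122 = 48266/3 + 122 = 48632/3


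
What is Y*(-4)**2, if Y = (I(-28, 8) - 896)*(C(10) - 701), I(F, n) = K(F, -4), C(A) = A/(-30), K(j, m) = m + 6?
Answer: 10031872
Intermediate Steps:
K(j, m) = 6 + m
C(A) = -A/30 (C(A) = A*(-1/30) = -A/30)
I(F, n) = 2 (I(F, n) = 6 - 4 = 2)
Y = 626992 (Y = (2 - 896)*(-1/30*10 - 701) = -894*(-1/3 - 701) = -894*(-2104/3) = 626992)
Y*(-4)**2 = 626992*(-4)**2 = 626992*16 = 10031872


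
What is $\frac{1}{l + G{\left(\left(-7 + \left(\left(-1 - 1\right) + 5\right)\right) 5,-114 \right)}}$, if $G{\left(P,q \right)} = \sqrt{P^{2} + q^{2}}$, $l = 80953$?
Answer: $\frac{80953}{6553374813} - \frac{2 \sqrt{3349}}{6553374813} \approx 1.2335 \cdot 10^{-5}$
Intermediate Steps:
$\frac{1}{l + G{\left(\left(-7 + \left(\left(-1 - 1\right) + 5\right)\right) 5,-114 \right)}} = \frac{1}{80953 + \sqrt{\left(\left(-7 + \left(\left(-1 - 1\right) + 5\right)\right) 5\right)^{2} + \left(-114\right)^{2}}} = \frac{1}{80953 + \sqrt{\left(\left(-7 + \left(-2 + 5\right)\right) 5\right)^{2} + 12996}} = \frac{1}{80953 + \sqrt{\left(\left(-7 + 3\right) 5\right)^{2} + 12996}} = \frac{1}{80953 + \sqrt{\left(\left(-4\right) 5\right)^{2} + 12996}} = \frac{1}{80953 + \sqrt{\left(-20\right)^{2} + 12996}} = \frac{1}{80953 + \sqrt{400 + 12996}} = \frac{1}{80953 + \sqrt{13396}} = \frac{1}{80953 + 2 \sqrt{3349}}$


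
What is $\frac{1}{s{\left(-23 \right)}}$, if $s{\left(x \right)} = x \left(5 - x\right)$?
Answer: $- \frac{1}{644} \approx -0.0015528$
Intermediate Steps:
$\frac{1}{s{\left(-23 \right)}} = \frac{1}{\left(-23\right) \left(5 - -23\right)} = \frac{1}{\left(-23\right) \left(5 + 23\right)} = \frac{1}{\left(-23\right) 28} = \frac{1}{-644} = - \frac{1}{644}$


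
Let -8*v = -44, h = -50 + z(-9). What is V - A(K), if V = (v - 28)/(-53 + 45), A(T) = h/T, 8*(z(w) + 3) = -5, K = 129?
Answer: 2221/688 ≈ 3.2282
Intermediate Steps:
z(w) = -29/8 (z(w) = -3 + (1/8)*(-5) = -3 - 5/8 = -29/8)
h = -429/8 (h = -50 - 29/8 = -429/8 ≈ -53.625)
v = 11/2 (v = -1/8*(-44) = 11/2 ≈ 5.5000)
A(T) = -429/(8*T)
V = 45/16 (V = (11/2 - 28)/(-53 + 45) = -45/2/(-8) = -1/8*(-45/2) = 45/16 ≈ 2.8125)
V - A(K) = 45/16 - (-429)/(8*129) = 45/16 - 1*(-143/344) = 45/16 + 143/344 = 2221/688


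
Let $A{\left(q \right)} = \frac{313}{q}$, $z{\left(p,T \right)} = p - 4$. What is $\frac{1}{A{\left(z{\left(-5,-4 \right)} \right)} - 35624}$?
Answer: $- \frac{9}{320929} \approx -2.8044 \cdot 10^{-5}$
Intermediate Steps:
$z{\left(p,T \right)} = -4 + p$ ($z{\left(p,T \right)} = p - 4 = -4 + p$)
$\frac{1}{A{\left(z{\left(-5,-4 \right)} \right)} - 35624} = \frac{1}{\frac{313}{-4 - 5} - 35624} = \frac{1}{\frac{313}{-9} - 35624} = \frac{1}{313 \left(- \frac{1}{9}\right) - 35624} = \frac{1}{- \frac{313}{9} - 35624} = \frac{1}{- \frac{320929}{9}} = - \frac{9}{320929}$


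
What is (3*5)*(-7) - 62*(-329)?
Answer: 20293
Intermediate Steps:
(3*5)*(-7) - 62*(-329) = 15*(-7) + 20398 = -105 + 20398 = 20293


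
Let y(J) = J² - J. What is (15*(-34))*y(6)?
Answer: -15300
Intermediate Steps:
(15*(-34))*y(6) = (15*(-34))*(6*(-1 + 6)) = -3060*5 = -510*30 = -15300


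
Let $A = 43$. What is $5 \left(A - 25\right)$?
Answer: $90$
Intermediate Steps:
$5 \left(A - 25\right) = 5 \left(43 - 25\right) = 5 \cdot 18 = 90$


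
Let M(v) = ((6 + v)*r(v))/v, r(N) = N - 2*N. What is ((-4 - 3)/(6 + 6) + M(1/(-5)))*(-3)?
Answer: 383/20 ≈ 19.150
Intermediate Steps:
r(N) = -N
M(v) = -6 - v (M(v) = ((6 + v)*(-v))/v = (-v*(6 + v))/v = -6 - v)
((-4 - 3)/(6 + 6) + M(1/(-5)))*(-3) = ((-4 - 3)/(6 + 6) + (-6 - 1/(-5)))*(-3) = (-7/12 + (-6 - 1*(-1/5)))*(-3) = (-7*1/12 + (-6 + 1/5))*(-3) = (-7/12 - 29/5)*(-3) = -383/60*(-3) = 383/20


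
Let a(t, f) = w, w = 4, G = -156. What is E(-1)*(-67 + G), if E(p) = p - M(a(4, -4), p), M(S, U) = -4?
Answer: -669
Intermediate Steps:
a(t, f) = 4
E(p) = 4 + p (E(p) = p - 1*(-4) = p + 4 = 4 + p)
E(-1)*(-67 + G) = (4 - 1)*(-67 - 156) = 3*(-223) = -669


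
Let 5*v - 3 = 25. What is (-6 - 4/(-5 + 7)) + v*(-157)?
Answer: -4436/5 ≈ -887.20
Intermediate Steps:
v = 28/5 (v = ⅗ + (⅕)*25 = ⅗ + 5 = 28/5 ≈ 5.6000)
(-6 - 4/(-5 + 7)) + v*(-157) = (-6 - 4/(-5 + 7)) + (28/5)*(-157) = (-6 - 4/2) - 4396/5 = (-6 + (½)*(-4)) - 4396/5 = (-6 - 2) - 4396/5 = -8 - 4396/5 = -4436/5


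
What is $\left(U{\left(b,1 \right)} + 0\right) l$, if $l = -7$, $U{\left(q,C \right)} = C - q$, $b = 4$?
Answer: $21$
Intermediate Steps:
$\left(U{\left(b,1 \right)} + 0\right) l = \left(\left(1 - 4\right) + 0\right) \left(-7\right) = \left(-3 + 0\right) \left(-7\right) = \left(-3\right) \left(-7\right) = 21$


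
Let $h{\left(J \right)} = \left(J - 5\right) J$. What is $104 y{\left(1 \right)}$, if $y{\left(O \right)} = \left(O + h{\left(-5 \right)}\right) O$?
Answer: $5304$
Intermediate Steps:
$h{\left(J \right)} = J \left(-5 + J\right)$ ($h{\left(J \right)} = \left(-5 + J\right) J = J \left(-5 + J\right)$)
$y{\left(O \right)} = O \left(50 + O\right)$ ($y{\left(O \right)} = \left(O - 5 \left(-5 - 5\right)\right) O = \left(O - -50\right) O = \left(O + 50\right) O = \left(50 + O\right) O = O \left(50 + O\right)$)
$104 y{\left(1 \right)} = 104 \cdot 1 \left(50 + 1\right) = 104 \cdot 1 \cdot 51 = 104 \cdot 51 = 5304$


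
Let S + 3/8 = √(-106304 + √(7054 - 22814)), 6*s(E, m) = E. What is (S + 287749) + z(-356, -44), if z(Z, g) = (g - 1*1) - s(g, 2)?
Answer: 6905063/24 + 2*√(-26576 + I*√985) ≈ 2.8771e+5 + 326.04*I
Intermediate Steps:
s(E, m) = E/6
z(Z, g) = -1 + 5*g/6 (z(Z, g) = (g - 1*1) - g/6 = (g - 1) - g/6 = (-1 + g) - g/6 = -1 + 5*g/6)
S = -3/8 + √(-106304 + 4*I*√985) (S = -3/8 + √(-106304 + √(7054 - 22814)) = -3/8 + √(-106304 + √(-15760)) = -3/8 + √(-106304 + 4*I*√985) ≈ -0.18248 + 326.04*I)
(S + 287749) + z(-356, -44) = ((-3/8 + 2*√(-26576 + I*√985)) + 287749) + (-1 + (⅚)*(-44)) = (2301989/8 + 2*√(-26576 + I*√985)) + (-1 - 110/3) = (2301989/8 + 2*√(-26576 + I*√985)) - 113/3 = 6905063/24 + 2*√(-26576 + I*√985)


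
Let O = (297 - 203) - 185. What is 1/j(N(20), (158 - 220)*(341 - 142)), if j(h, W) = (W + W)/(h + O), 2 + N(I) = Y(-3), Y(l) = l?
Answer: 24/6169 ≈ 0.0038904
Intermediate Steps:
O = -91 (O = 94 - 185 = -91)
N(I) = -5 (N(I) = -2 - 3 = -5)
j(h, W) = 2*W/(-91 + h) (j(h, W) = (W + W)/(h - 91) = (2*W)/(-91 + h) = 2*W/(-91 + h))
1/j(N(20), (158 - 220)*(341 - 142)) = 1/(2*((158 - 220)*(341 - 142))/(-91 - 5)) = 1/(2*(-62*199)/(-96)) = 1/(2*(-12338)*(-1/96)) = 1/(6169/24) = 24/6169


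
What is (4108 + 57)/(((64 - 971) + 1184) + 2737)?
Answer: 4165/3014 ≈ 1.3819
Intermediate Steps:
(4108 + 57)/(((64 - 971) + 1184) + 2737) = 4165/((-907 + 1184) + 2737) = 4165/(277 + 2737) = 4165/3014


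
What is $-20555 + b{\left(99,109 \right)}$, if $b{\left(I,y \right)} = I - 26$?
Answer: $-20482$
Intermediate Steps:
$b{\left(I,y \right)} = -26 + I$ ($b{\left(I,y \right)} = I - 26 = -26 + I$)
$-20555 + b{\left(99,109 \right)} = -20555 + \left(-26 + 99\right) = -20555 + 73 = -20482$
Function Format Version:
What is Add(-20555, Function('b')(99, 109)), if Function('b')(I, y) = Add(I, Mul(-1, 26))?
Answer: -20482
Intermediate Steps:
Function('b')(I, y) = Add(-26, I) (Function('b')(I, y) = Add(I, -26) = Add(-26, I))
Add(-20555, Function('b')(99, 109)) = Add(-20555, Add(-26, 99)) = Add(-20555, 73) = -20482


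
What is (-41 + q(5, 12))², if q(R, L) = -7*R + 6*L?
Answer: 16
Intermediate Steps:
(-41 + q(5, 12))² = (-41 + (-7*5 + 6*12))² = (-41 + (-35 + 72))² = (-41 + 37)² = (-4)² = 16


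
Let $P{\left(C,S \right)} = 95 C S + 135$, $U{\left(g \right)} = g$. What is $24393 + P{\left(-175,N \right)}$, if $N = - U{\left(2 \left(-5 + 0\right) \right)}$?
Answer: $-141722$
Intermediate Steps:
$N = 10$ ($N = - 2 \left(-5 + 0\right) = - 2 \left(-5\right) = \left(-1\right) \left(-10\right) = 10$)
$P{\left(C,S \right)} = 135 + 95 C S$ ($P{\left(C,S \right)} = 95 C S + 135 = 135 + 95 C S$)
$24393 + P{\left(-175,N \right)} = 24393 + \left(135 + 95 \left(-175\right) 10\right) = 24393 + \left(135 - 166250\right) = 24393 - 166115 = -141722$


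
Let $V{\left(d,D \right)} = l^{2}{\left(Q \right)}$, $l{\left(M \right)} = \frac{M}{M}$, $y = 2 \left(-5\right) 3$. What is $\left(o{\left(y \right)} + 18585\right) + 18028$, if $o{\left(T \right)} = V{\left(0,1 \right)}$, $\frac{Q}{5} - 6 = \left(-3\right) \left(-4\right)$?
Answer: $36614$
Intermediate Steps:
$y = -30$ ($y = \left(-10\right) 3 = -30$)
$Q = 90$ ($Q = 30 + 5 \left(\left(-3\right) \left(-4\right)\right) = 30 + 5 \cdot 12 = 30 + 60 = 90$)
$l{\left(M \right)} = 1$
$V{\left(d,D \right)} = 1$ ($V{\left(d,D \right)} = 1^{2} = 1$)
$o{\left(T \right)} = 1$
$\left(o{\left(y \right)} + 18585\right) + 18028 = \left(1 + 18585\right) + 18028 = 18586 + 18028 = 36614$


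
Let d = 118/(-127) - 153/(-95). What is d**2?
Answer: 67584841/145564225 ≈ 0.46430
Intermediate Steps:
d = 8221/12065 (d = 118*(-1/127) - 153*(-1/95) = -118/127 + 153/95 = 8221/12065 ≈ 0.68139)
d**2 = (8221/12065)**2 = 67584841/145564225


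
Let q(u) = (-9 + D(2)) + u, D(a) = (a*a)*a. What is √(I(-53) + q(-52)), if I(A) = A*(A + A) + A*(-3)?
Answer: 6*√159 ≈ 75.657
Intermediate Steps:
D(a) = a³ (D(a) = a²*a = a³)
q(u) = -1 + u (q(u) = (-9 + 2³) + u = (-9 + 8) + u = -1 + u)
I(A) = -3*A + 2*A² (I(A) = A*(2*A) - 3*A = 2*A² - 3*A = -3*A + 2*A²)
√(I(-53) + q(-52)) = √(-53*(-3 + 2*(-53)) + (-1 - 52)) = √(-53*(-3 - 106) - 53) = √(-53*(-109) - 53) = √(5777 - 53) = √5724 = 6*√159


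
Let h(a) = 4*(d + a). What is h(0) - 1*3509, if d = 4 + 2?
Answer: -3485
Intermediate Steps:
d = 6
h(a) = 24 + 4*a (h(a) = 4*(6 + a) = 24 + 4*a)
h(0) - 1*3509 = (24 + 4*0) - 1*3509 = (24 + 0) - 3509 = 24 - 3509 = -3485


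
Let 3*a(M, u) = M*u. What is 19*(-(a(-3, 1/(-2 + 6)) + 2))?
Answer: -133/4 ≈ -33.250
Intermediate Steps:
a(M, u) = M*u/3 (a(M, u) = (M*u)/3 = M*u/3)
19*(-(a(-3, 1/(-2 + 6)) + 2)) = 19*(-((⅓)*(-3)/(-2 + 6) + 2)) = 19*(-((⅓)*(-3)/4 + 2)) = 19*(-((⅓)*(-3)*(¼) + 2)) = 19*(-(-¼ + 2)) = 19*(-1*7/4) = 19*(-7/4) = -133/4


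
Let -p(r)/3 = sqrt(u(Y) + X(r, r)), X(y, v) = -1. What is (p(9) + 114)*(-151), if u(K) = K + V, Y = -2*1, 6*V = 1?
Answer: -17214 + 151*I*sqrt(102)/2 ≈ -17214.0 + 762.51*I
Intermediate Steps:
V = 1/6 (V = (1/6)*1 = 1/6 ≈ 0.16667)
Y = -2
u(K) = 1/6 + K (u(K) = K + 1/6 = 1/6 + K)
p(r) = -I*sqrt(102)/2 (p(r) = -3*sqrt((1/6 - 2) - 1) = -3*sqrt(-11/6 - 1) = -I*sqrt(102)/2)
(p(9) + 114)*(-151) = (-I*sqrt(102)/2 + 114)*(-151) = (114 - I*sqrt(102)/2)*(-151) = -17214 + 151*I*sqrt(102)/2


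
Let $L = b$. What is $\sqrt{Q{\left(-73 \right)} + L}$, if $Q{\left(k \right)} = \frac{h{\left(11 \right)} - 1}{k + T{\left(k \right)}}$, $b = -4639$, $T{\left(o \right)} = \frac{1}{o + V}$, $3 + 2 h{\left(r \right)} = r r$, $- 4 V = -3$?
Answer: $\frac{i \sqrt{2065878655401}}{21101} \approx 68.116 i$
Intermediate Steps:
$V = \frac{3}{4}$ ($V = \left(- \frac{1}{4}\right) \left(-3\right) = \frac{3}{4} \approx 0.75$)
$h{\left(r \right)} = - \frac{3}{2} + \frac{r^{2}}{2}$ ($h{\left(r \right)} = - \frac{3}{2} + \frac{r r}{2} = - \frac{3}{2} + \frac{r^{2}}{2}$)
$T{\left(o \right)} = \frac{1}{\frac{3}{4} + o}$ ($T{\left(o \right)} = \frac{1}{o + \frac{3}{4}} = \frac{1}{\frac{3}{4} + o}$)
$Q{\left(k \right)} = \frac{58}{k + \frac{4}{3 + 4 k}}$ ($Q{\left(k \right)} = \frac{\left(- \frac{3}{2} + \frac{11^{2}}{2}\right) - 1}{k + \frac{4}{3 + 4 k}} = \frac{\left(- \frac{3}{2} + \frac{1}{2} \cdot 121\right) - 1}{k + \frac{4}{3 + 4 k}} = \frac{\left(- \frac{3}{2} + \frac{121}{2}\right) - 1}{k + \frac{4}{3 + 4 k}} = \frac{59 - 1}{k + \frac{4}{3 + 4 k}} = \frac{58}{k + \frac{4}{3 + 4 k}}$)
$L = -4639$
$\sqrt{Q{\left(-73 \right)} + L} = \sqrt{\frac{58 \left(3 + 4 \left(-73\right)\right)}{4 - 73 \left(3 + 4 \left(-73\right)\right)} - 4639} = \sqrt{\frac{58 \left(3 - 292\right)}{4 - 73 \left(3 - 292\right)} - 4639} = \sqrt{58 \frac{1}{4 - -21097} \left(-289\right) - 4639} = \sqrt{58 \frac{1}{4 + 21097} \left(-289\right) - 4639} = \sqrt{58 \cdot \frac{1}{21101} \left(-289\right) - 4639} = \sqrt{- \frac{16762}{21101} - 4639} = \sqrt{- \frac{97904301}{21101}} = \frac{i \sqrt{2065878655401}}{21101}$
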